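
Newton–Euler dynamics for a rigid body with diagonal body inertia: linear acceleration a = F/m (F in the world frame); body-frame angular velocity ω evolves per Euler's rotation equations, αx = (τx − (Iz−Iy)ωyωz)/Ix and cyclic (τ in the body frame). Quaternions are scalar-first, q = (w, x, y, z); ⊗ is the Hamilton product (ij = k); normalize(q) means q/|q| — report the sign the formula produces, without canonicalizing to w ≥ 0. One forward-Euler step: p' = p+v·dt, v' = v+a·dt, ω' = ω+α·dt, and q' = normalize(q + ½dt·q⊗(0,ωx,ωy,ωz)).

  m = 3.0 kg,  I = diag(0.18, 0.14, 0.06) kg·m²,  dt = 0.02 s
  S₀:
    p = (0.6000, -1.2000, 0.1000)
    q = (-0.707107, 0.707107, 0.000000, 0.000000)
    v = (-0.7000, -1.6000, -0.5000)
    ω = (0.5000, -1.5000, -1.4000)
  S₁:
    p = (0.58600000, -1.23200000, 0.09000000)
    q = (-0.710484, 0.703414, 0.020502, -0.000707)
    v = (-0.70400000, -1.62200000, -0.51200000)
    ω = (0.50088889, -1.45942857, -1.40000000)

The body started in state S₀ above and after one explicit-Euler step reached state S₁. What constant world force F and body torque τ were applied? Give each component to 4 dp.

F = (-0.6000, -3.3000, -1.8000)
τ = (-0.1600, 0.2000, 0.0300)

Δω = ω₁−ω₀ = (0.00088889, 0.04057143, 0.00000000)
precession coupling = (-0.1680, -0.0840, 0.0300)
τ = I·(Δω/dt) + ω₀×(Iω₀) = (-0.1600, 0.2000, 0.0300)
v₁ − v₀ = (-0.00400000, -0.02200000, -0.01200000)
F = m·Δv/dt = (-0.6000, -3.3000, -1.8000)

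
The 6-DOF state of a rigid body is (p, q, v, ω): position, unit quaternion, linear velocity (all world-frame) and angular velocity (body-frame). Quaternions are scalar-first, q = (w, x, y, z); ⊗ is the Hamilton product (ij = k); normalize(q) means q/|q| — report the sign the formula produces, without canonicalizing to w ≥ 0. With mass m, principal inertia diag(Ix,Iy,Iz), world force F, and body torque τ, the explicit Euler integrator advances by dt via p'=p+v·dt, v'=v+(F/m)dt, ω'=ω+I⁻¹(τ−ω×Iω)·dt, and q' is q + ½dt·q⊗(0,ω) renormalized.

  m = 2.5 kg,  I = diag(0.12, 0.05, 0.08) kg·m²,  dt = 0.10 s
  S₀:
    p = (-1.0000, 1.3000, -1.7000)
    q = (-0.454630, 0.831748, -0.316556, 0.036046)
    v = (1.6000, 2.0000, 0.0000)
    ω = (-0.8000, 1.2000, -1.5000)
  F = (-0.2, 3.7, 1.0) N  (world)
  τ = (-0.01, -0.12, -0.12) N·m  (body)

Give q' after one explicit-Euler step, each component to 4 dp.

q' = (-0.3975, 0.8668, -0.2814, 0.1068)

2q̇ = q⊗(0,ω) = (1.0993346, 0.7952828, 0.6732292, 1.4267978)
q' = normalize(q + ½dt·q⊗(0,ω)) = (-0.3975, 0.8668, -0.2814, 0.1068)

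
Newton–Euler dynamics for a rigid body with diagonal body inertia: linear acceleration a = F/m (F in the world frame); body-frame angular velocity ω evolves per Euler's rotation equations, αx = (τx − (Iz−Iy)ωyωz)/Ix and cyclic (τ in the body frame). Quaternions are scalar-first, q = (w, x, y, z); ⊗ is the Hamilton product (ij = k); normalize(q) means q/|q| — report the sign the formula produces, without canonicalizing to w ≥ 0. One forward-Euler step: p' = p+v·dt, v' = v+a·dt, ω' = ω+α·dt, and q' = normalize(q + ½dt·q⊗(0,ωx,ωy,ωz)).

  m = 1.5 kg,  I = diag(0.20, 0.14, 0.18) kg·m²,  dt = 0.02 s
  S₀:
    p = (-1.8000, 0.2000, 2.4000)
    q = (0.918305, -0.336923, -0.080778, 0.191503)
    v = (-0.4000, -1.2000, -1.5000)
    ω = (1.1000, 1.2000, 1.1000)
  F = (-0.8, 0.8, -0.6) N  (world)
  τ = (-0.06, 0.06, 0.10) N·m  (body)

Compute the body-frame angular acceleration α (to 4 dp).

α = (-0.5640, 0.2557, 0.9956)

precession coupling ω×(Iω) = (0.0528, 0.0242, -0.0792)
(τ − ω×Iω)/I = (-0.5640, 0.2557, 0.9956)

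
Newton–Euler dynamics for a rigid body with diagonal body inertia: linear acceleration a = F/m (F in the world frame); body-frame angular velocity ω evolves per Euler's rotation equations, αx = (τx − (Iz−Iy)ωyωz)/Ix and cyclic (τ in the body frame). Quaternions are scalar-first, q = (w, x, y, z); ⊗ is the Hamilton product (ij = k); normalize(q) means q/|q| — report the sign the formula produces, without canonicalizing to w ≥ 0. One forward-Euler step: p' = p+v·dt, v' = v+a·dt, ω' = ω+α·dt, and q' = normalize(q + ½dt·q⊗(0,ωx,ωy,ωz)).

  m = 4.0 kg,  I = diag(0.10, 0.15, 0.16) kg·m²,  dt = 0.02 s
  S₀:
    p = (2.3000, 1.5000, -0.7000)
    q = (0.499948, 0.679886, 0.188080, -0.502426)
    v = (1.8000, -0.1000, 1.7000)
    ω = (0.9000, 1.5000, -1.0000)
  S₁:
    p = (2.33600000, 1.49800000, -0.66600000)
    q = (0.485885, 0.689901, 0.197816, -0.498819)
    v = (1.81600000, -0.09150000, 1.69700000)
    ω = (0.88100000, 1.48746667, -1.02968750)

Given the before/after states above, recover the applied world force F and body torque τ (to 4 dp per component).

F = (3.2000, 1.7000, -0.6000)
τ = (-0.1100, -0.0400, -0.1700)

Δω = ω₁−ω₀ = (-0.01900000, -0.01253333, -0.02968750)
τ = I·(Δω/dt) + ω₀×(Iω₀) = (-0.1100, -0.0400, -0.1700)
v₁ − v₀ = (0.01600000, 0.00850000, -0.00300000)
applied force F = (3.2000, 1.7000, -0.6000)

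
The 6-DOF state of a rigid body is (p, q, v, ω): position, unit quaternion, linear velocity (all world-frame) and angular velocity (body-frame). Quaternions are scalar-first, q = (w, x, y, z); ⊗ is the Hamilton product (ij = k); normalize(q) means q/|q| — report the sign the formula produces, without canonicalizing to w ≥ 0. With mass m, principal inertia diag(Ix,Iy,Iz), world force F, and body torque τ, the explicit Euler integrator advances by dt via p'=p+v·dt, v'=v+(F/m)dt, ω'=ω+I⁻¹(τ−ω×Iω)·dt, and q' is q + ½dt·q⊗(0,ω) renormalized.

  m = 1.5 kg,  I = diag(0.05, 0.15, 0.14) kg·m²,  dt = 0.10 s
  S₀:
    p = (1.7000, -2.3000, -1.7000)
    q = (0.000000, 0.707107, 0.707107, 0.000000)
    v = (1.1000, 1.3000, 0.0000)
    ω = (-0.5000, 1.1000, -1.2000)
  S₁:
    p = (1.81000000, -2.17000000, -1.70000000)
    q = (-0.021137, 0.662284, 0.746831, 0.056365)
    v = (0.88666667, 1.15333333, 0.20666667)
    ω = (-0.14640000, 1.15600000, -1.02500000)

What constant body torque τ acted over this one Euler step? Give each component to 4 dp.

Δω = ω₁−ω₀ = (0.35360000, 0.05600000, 0.17500000)
τ = I·(Δω/dt) + ω₀×(Iω₀) = (0.1900, 0.0300, 0.1900)

τ = (0.1900, 0.0300, 0.1900)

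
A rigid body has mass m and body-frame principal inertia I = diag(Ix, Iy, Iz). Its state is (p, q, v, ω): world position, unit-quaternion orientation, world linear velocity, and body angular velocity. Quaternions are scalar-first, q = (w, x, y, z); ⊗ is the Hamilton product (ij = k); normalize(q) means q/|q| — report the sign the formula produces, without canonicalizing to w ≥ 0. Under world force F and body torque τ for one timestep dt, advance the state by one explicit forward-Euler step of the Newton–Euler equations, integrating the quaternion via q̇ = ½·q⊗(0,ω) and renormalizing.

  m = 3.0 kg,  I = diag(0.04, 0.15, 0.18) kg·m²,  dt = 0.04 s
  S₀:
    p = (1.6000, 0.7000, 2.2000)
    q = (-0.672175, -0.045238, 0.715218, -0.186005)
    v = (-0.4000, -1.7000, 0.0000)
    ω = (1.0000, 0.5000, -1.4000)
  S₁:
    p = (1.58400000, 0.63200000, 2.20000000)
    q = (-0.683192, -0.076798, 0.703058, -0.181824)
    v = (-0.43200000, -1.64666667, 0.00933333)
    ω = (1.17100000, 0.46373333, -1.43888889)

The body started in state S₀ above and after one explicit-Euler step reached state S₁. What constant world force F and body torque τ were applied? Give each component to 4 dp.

velocity change Δv = (-0.03200000, 0.05333333, 0.00933333)
F = m·Δv/dt = (-2.4000, 4.0000, 0.7000)
Δω = ω₁−ω₀ = (0.17100000, -0.03626667, -0.03888889)
I·α + gyro = (0.1500, 0.0600, -0.1200)

F = (-2.4000, 4.0000, 0.7000)
τ = (0.1500, 0.0600, -0.1200)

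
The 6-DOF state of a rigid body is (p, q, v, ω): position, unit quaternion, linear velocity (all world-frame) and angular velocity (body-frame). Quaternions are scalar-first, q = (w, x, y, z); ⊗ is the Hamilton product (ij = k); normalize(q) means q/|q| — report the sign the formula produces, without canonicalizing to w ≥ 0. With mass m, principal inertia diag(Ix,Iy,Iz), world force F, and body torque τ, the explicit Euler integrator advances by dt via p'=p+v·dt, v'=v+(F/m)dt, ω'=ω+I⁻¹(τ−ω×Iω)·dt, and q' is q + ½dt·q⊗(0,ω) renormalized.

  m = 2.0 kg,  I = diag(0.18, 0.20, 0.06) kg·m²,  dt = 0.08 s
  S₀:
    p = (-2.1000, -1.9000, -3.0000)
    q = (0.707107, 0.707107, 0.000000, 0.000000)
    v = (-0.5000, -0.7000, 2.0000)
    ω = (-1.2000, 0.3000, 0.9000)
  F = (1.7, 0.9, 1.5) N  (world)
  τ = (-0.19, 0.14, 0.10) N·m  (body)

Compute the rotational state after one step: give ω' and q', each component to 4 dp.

precession coupling ω×(Iω) = (-0.0378, -0.1296, -0.0072)
(τ − ω×Iω)/I = (-0.8456, 1.3480, 1.7867)
ω' = ω + α·dt = (-1.2676, 0.4078, 1.0429)
2q̇ = q⊗(0,ω) = (0.8485284, -0.8485284, -0.4242642, 0.8485284)
q + ½dt·q⊗(0,ω), renormalized = (0.7397, 0.6719, -0.0169, 0.0339)

ω' = (-1.2676, 0.4078, 1.0429)
q' = (0.7397, 0.6719, -0.0169, 0.0339)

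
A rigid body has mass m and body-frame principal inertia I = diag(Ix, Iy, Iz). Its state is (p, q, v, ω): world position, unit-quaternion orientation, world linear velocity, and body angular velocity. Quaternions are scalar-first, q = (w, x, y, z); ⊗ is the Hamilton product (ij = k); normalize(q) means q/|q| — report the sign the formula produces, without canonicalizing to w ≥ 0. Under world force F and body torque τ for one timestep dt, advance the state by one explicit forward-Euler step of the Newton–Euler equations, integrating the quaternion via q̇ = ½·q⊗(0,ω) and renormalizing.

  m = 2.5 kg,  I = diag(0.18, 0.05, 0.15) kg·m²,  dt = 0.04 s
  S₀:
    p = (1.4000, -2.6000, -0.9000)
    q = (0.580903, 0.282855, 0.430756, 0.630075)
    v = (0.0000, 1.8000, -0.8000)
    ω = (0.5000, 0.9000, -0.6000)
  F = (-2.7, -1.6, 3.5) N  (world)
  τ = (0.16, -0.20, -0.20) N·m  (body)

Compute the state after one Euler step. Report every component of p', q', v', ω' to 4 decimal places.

gyro term ω×Iω = (-0.0540, -0.0090, -0.0585)
α = I⁻¹(τ − ω×Iω) = (1.1889, -3.8200, -0.9433)
ω' = ω + α·dt = (0.5476, 0.7472, -0.6377)
q⊗(0,ω) = (-0.1510629, -0.5350696, 1.0075632, -0.3093503)
updated quaternion q' = (0.5777, 0.2721, 0.4508, 0.6237)
a = (-1.0800, -0.6400, 1.4000)
new position p' = (1.4000, -2.5280, -0.9320)
v' = v + a·dt = (-0.0432, 1.7744, -0.7440)

p' = (1.4000, -2.5280, -0.9320)
q' = (0.5777, 0.2721, 0.4508, 0.6237)
v' = (-0.0432, 1.7744, -0.7440)
ω' = (0.5476, 0.7472, -0.6377)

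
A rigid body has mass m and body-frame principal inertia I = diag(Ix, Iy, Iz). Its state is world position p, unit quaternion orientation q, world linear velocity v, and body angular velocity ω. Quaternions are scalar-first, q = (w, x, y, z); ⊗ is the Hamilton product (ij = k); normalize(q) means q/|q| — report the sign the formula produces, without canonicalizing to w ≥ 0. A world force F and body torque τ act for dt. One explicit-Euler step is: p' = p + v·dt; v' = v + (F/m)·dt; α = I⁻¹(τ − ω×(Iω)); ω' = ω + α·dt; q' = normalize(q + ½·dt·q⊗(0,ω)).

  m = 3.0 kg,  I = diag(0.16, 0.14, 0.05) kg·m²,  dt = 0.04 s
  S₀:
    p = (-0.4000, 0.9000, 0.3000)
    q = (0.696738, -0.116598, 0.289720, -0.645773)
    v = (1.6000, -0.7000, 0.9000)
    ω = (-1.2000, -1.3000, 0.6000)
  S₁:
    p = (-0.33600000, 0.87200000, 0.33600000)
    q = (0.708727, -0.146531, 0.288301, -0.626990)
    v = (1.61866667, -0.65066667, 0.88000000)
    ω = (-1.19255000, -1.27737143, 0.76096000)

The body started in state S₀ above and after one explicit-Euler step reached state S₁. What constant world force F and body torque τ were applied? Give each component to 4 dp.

velocity change Δv = (0.01866667, 0.04933333, -0.02000000)
m·(v₁−v₀)/dt = (1.4000, 3.7000, -1.5000)
Δω = ω₁−ω₀ = (0.00745000, 0.02262857, 0.16096000)
I·α + gyro = (0.1000, 0.0000, 0.1700)

F = (1.4000, 3.7000, -1.5000)
τ = (0.1000, 0.0000, 0.1700)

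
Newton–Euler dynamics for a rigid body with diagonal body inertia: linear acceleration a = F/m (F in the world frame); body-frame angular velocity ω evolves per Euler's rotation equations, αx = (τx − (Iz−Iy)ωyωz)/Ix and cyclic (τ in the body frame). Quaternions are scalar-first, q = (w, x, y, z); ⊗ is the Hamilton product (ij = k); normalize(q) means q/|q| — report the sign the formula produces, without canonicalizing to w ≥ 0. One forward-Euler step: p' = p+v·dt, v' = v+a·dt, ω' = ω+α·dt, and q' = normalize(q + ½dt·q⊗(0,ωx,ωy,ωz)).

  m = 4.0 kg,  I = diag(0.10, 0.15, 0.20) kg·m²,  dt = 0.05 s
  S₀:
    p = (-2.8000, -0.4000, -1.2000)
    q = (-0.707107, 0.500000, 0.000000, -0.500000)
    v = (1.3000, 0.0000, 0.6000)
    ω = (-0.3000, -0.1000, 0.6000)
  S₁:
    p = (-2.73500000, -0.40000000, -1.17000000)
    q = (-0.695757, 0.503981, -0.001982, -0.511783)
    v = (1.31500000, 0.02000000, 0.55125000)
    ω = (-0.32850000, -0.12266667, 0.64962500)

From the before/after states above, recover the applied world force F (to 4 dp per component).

Δv = v₁−v₀ = (0.01500000, 0.02000000, -0.04875000)
applied force F = (1.2000, 1.6000, -3.9000)

F = (1.2000, 1.6000, -3.9000)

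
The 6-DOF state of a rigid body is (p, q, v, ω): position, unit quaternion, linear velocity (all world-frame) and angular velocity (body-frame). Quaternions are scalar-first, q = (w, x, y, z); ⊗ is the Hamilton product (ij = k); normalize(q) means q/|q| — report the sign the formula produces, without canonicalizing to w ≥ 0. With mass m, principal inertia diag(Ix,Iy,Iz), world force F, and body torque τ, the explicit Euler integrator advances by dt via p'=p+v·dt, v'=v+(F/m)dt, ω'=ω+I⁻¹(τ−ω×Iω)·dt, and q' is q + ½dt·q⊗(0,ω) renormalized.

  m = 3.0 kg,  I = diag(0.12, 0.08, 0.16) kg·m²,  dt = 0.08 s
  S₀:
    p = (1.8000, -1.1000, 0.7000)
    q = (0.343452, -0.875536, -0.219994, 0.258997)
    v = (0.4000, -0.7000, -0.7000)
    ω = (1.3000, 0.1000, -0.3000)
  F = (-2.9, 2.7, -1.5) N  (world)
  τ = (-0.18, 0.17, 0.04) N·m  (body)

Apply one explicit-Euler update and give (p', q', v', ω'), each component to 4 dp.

p' = (1.8320, -1.1560, 0.6440)
q' = (0.3924, -0.8548, -0.2154, 0.2624)
v' = (0.3227, -0.6280, -0.7400)
ω' = (1.1816, 0.2544, -0.2774)

new position p' = (1.8320, -1.1560, 0.6440)
v + (F/m)dt = (0.3227, -0.6280, -0.7400)
angular accel α = (-1.4800, 1.9300, 0.2825)
ω + α·dt = (1.1816, 0.2544, -0.2774)
q⊗(0,ω) = (1.2378953, 0.4865861, 0.1083805, 0.0954030)
q' = normalize(q + ½dt·q⊗(0,ω)) = (0.3924, -0.8548, -0.2154, 0.2624)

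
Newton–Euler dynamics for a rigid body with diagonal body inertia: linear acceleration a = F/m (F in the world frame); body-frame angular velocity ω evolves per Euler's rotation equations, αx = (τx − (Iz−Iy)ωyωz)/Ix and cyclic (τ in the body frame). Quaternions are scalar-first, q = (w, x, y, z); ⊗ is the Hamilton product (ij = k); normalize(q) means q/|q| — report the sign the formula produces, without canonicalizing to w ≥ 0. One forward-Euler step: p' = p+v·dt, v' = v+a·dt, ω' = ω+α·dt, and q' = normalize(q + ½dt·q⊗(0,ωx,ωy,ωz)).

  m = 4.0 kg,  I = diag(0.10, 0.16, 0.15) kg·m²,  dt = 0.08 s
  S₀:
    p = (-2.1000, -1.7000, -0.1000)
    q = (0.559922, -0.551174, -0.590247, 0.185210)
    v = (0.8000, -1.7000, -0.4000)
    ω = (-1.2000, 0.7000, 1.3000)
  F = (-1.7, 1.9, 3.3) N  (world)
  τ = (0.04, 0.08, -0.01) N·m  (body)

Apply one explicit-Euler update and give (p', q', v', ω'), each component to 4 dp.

a = F/m = (-0.4250, 0.4750, 0.8250)
p' = p + v·dt = (-2.0360, -1.8360, -0.1320)
v + (F/m)dt = (0.7660, -1.6620, -0.3340)
angular accel α = (0.4910, 0.0125, 0.2693)
ω + α·dt = (-1.1607, 0.7010, 1.3215)
2q̇ = q⊗(0,ω) = (-0.4890089, -1.5688745, 0.8862196, -0.3662196)
q' = normalize(q + ½dt·q⊗(0,ω)) = (0.5388, -0.6122, -0.5532, 0.1701)

p' = (-2.0360, -1.8360, -0.1320)
q' = (0.5388, -0.6122, -0.5532, 0.1701)
v' = (0.7660, -1.6620, -0.3340)
ω' = (-1.1607, 0.7010, 1.3215)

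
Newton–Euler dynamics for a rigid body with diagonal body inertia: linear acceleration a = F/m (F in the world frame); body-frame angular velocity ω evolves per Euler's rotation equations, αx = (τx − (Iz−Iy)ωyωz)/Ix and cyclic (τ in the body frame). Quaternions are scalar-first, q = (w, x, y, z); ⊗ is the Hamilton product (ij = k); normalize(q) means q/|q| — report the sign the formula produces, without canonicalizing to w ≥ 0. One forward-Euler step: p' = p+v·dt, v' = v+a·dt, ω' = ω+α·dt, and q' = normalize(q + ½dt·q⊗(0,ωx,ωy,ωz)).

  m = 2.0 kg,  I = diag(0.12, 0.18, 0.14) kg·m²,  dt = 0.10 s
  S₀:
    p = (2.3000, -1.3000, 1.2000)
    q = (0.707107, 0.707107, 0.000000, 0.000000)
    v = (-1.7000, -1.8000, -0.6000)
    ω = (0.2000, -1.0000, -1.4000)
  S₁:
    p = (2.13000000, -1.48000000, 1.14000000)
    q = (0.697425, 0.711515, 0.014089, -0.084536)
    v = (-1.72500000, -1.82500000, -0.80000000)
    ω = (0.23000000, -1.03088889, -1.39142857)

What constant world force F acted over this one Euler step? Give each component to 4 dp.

F = (-0.5000, -0.5000, -4.0000)

Δv = v₁−v₀ = (-0.02500000, -0.02500000, -0.20000000)
F = m·Δv/dt = (-0.5000, -0.5000, -4.0000)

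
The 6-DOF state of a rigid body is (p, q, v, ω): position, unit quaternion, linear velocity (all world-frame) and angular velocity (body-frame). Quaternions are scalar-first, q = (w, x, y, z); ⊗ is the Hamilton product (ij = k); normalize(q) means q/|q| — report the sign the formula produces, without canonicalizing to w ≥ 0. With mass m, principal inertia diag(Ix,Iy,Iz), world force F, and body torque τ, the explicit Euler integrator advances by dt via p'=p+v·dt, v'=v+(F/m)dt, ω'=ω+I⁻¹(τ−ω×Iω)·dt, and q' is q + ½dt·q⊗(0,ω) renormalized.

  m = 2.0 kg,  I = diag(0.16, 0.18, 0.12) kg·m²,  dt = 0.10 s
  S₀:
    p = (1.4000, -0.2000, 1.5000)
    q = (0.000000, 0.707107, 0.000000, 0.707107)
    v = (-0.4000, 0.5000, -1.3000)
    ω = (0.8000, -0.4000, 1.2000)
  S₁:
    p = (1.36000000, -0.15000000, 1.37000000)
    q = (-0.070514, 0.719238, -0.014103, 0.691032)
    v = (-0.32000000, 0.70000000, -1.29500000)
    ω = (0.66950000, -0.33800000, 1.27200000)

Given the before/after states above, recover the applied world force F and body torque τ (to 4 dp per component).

Δv = v₁−v₀ = (0.08000000, 0.20000000, 0.00500000)
applied force F = (1.6000, 4.0000, 0.1000)
ω₁ − ω₀ = (-0.13050000, 0.06200000, 0.07200000)
gyro term ω₀×Iω₀ = (0.0288, 0.0384, -0.0064)
applied torque τ = (-0.1800, 0.1500, 0.0800)

F = (1.6000, 4.0000, 0.1000)
τ = (-0.1800, 0.1500, 0.0800)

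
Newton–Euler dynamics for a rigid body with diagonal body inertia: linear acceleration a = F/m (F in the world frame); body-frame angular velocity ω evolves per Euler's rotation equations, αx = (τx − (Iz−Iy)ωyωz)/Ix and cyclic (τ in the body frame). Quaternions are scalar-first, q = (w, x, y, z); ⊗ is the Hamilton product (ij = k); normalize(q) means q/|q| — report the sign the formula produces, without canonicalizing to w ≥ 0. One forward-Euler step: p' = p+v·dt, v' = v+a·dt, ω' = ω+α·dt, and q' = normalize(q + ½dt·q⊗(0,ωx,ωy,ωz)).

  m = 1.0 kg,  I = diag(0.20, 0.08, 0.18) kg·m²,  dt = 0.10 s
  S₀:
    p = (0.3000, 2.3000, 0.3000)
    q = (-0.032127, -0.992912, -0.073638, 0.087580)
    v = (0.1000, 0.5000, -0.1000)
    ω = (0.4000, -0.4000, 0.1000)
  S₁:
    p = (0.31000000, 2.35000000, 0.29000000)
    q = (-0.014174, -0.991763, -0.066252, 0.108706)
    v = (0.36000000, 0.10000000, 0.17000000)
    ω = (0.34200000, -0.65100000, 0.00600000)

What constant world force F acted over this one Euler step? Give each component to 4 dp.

velocity change Δv = (0.26000000, -0.40000000, 0.27000000)
applied force F = (2.6000, -4.0000, 2.7000)

F = (2.6000, -4.0000, 2.7000)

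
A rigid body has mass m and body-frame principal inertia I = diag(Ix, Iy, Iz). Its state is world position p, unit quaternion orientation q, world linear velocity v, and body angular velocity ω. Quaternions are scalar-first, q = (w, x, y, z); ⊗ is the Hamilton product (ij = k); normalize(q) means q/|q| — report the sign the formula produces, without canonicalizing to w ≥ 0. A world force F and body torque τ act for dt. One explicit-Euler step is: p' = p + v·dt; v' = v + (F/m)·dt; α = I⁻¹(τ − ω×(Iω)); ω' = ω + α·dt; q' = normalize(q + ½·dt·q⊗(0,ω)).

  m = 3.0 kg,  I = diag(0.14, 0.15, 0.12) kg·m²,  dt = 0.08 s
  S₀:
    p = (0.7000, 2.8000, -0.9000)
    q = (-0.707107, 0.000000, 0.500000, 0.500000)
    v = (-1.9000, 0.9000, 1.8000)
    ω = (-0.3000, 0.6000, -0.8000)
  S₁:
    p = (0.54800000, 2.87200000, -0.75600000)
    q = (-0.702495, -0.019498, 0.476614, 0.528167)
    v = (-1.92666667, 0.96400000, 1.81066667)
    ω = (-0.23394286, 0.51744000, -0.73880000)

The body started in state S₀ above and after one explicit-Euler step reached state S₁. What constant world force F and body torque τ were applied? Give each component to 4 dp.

F = (-1.0000, 2.4000, 0.4000)
τ = (0.1300, -0.1500, 0.0900)

ω₁ − ω₀ = (0.06605714, -0.08256000, 0.06120000)
precession coupling = (0.0144, 0.0048, -0.0018)
I·α + gyro = (0.1300, -0.1500, 0.0900)
Δv = v₁−v₀ = (-0.02666667, 0.06400000, 0.01066667)
applied force F = (-1.0000, 2.4000, 0.4000)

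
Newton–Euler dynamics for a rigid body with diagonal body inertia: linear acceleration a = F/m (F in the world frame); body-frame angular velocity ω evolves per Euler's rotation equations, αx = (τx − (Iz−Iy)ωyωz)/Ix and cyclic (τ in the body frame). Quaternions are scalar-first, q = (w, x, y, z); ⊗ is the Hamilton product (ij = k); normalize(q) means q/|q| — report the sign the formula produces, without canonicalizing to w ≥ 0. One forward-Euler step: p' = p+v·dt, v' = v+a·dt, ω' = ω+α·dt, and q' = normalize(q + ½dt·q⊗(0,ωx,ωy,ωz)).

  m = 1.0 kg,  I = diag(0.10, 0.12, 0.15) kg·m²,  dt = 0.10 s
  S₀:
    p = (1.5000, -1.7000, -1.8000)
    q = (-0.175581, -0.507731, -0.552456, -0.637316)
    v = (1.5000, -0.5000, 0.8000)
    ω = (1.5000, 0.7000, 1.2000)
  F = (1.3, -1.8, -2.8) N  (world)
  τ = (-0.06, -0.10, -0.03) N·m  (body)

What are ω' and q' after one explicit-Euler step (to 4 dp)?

ω' = (1.4148, 0.6917, 1.1660)
q' = (-0.0795, -0.5290, -0.5730, -0.6210)

precession coupling ω×(Iω) = (0.0252, -0.0900, 0.0210)
α = I⁻¹(τ − ω×Iω) = (-0.8520, -0.0833, -0.3400)
ω' = ω + α·dt = (1.4148, 0.6917, 1.1660)
2q̇ = q⊗(0,ω) = (1.9130949, -0.4801975, -0.4696035, 0.2625751)
q + ½dt·q⊗(0,ω), renormalized = (-0.0795, -0.5290, -0.5730, -0.6210)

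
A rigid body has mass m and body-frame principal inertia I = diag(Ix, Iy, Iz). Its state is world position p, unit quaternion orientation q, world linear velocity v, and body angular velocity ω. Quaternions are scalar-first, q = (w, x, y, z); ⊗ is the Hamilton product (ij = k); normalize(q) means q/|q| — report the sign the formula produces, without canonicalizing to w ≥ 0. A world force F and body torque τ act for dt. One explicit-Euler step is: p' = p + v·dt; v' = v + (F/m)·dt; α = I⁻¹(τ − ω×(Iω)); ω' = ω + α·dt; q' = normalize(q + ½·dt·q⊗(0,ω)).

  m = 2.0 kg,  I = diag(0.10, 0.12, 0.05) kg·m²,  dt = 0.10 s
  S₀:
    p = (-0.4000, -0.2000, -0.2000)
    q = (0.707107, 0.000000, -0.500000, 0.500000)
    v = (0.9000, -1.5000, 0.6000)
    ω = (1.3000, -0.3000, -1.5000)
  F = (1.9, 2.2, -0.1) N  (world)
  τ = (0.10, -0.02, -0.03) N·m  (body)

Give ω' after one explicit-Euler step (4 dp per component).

gyro term ω×Iω = (-0.0315, -0.0975, -0.0078)
(τ − ω×Iω)/I = (1.3150, 0.6458, -0.4440)
ω' = ω + α·dt = (1.4315, -0.2354, -1.5444)

ω' = (1.4315, -0.2354, -1.5444)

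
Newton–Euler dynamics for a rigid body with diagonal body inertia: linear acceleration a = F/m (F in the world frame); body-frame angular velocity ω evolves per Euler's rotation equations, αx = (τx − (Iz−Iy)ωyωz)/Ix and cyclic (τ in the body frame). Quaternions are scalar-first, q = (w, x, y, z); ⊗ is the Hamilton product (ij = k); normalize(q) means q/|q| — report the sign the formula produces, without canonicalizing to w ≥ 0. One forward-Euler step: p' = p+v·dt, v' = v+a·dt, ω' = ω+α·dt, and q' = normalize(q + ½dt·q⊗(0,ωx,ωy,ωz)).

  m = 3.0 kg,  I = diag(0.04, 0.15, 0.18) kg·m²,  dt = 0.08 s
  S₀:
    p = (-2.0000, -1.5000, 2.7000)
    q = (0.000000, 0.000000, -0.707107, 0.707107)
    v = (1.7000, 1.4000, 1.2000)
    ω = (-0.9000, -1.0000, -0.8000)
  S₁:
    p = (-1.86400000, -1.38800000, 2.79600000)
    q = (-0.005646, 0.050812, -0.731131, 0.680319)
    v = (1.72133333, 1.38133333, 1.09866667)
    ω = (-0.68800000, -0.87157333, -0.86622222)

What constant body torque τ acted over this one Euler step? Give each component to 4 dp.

rate change Δω = (0.21200000, 0.12842667, -0.06622222)
τ = I·(Δω/dt) + ω₀×(Iω₀) = (0.1300, 0.1400, -0.0500)

τ = (0.1300, 0.1400, -0.0500)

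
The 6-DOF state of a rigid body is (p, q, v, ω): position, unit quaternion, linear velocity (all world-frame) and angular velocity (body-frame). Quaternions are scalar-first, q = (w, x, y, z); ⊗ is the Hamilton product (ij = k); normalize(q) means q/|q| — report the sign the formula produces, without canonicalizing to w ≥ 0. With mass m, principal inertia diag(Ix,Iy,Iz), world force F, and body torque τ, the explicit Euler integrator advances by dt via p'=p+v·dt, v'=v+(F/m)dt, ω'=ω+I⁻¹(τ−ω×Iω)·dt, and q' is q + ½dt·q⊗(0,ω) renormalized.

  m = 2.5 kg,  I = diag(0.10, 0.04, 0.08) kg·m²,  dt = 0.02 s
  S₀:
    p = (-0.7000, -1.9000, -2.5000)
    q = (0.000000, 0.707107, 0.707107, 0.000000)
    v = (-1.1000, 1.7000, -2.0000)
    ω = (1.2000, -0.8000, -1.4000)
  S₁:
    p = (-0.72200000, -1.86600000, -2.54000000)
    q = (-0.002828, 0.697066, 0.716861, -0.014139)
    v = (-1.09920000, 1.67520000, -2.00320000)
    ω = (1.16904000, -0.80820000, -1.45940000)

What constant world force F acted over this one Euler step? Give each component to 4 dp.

velocity change Δv = (0.00080000, -0.02480000, -0.00320000)
applied force F = (0.1000, -3.1000, -0.4000)

F = (0.1000, -3.1000, -0.4000)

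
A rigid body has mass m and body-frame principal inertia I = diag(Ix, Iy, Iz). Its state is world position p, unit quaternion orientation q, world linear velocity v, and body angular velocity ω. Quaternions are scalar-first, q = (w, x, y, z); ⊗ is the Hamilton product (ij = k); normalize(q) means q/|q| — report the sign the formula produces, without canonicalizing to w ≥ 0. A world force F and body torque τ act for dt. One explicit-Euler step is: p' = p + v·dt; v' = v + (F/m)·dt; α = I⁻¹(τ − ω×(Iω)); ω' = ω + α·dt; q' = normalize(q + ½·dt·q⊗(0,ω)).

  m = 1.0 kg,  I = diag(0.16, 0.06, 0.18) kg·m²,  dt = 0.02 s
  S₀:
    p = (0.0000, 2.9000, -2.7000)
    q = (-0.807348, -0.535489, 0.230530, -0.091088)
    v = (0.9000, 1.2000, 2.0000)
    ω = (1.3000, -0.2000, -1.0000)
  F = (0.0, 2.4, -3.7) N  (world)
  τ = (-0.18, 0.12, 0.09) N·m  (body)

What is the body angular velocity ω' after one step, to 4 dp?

ω' = (1.2745, -0.1687, -0.9929)

angular accel α = (-1.2750, 1.5667, 0.3556)
ω' = ω + α·dt = (1.2745, -0.1687, -0.9929)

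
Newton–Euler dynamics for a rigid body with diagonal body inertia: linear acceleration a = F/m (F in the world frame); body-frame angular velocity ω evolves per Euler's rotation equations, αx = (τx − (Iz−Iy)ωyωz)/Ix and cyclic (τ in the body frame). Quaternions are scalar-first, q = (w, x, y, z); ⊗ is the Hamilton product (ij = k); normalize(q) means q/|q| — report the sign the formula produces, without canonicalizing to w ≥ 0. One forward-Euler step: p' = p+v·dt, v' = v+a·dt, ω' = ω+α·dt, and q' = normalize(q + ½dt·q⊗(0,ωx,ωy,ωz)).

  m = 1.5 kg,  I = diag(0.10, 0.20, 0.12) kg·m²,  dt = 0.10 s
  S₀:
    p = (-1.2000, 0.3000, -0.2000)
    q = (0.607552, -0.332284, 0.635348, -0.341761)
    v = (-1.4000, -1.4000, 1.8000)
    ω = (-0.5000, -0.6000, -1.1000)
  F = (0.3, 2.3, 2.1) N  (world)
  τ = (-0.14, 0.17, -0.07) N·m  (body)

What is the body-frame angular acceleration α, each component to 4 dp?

ω×(Iω) gyroscopic = (-0.0528, -0.0110, 0.0300)
α = I⁻¹(τ − ω×Iω) = (-0.8720, 0.9050, -0.8333)

α = (-0.8720, 0.9050, -0.8333)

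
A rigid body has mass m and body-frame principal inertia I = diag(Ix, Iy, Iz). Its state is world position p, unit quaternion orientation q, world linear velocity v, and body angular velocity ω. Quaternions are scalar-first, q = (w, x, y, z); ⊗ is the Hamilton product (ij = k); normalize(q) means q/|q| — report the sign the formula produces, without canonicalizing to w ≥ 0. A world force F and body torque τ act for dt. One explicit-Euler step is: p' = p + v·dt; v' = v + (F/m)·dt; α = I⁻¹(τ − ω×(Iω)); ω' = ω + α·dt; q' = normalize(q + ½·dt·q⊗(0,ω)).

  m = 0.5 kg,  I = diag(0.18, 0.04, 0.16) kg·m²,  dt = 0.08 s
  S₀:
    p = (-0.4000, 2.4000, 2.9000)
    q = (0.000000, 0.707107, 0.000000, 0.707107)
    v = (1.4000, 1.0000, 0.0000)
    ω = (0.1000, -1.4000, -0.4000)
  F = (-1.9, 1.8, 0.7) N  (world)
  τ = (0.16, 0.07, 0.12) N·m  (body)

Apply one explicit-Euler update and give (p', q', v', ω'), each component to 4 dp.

linear accel F/m = (-3.8000, 3.6000, 1.4000)
new position p' = (-0.2880, 2.4800, 2.9000)
new velocity v' = (1.0960, 1.2880, 0.1120)
α = I⁻¹(τ − ω×Iω) = (0.5156, 1.7700, 0.6275)
ω + α·dt = (0.1412, -1.2584, -0.3498)
Hamilton product q⊗(0,ω) = (0.2121321, 0.9899498, 0.3535535, -0.9899498)
q' = normalize(q + ½dt·q⊗(0,ω)) = (0.0085, 0.7454, 0.0141, 0.6664)

p' = (-0.2880, 2.4800, 2.9000)
q' = (0.0085, 0.7454, 0.0141, 0.6664)
v' = (1.0960, 1.2880, 0.1120)
ω' = (0.1412, -1.2584, -0.3498)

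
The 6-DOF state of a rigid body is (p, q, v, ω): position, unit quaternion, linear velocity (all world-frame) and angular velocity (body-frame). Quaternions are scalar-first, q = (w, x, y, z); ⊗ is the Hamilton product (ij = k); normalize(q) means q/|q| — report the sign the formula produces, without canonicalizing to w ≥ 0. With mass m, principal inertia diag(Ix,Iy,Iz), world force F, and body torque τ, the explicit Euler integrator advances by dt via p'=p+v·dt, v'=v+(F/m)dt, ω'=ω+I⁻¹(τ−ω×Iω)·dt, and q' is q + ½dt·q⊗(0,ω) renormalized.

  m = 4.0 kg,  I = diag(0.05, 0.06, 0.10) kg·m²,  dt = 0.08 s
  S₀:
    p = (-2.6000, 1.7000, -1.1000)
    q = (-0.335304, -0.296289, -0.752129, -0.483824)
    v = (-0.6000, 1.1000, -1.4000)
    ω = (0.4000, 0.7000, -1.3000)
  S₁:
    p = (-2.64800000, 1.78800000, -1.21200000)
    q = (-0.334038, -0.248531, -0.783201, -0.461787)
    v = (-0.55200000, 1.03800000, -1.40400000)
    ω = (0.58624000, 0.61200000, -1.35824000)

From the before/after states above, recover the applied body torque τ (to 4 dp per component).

τ = (0.0800, -0.0400, -0.0700)

rate change Δω = (0.18624000, -0.08800000, -0.05824000)
applied torque τ = (0.0800, -0.0400, -0.0700)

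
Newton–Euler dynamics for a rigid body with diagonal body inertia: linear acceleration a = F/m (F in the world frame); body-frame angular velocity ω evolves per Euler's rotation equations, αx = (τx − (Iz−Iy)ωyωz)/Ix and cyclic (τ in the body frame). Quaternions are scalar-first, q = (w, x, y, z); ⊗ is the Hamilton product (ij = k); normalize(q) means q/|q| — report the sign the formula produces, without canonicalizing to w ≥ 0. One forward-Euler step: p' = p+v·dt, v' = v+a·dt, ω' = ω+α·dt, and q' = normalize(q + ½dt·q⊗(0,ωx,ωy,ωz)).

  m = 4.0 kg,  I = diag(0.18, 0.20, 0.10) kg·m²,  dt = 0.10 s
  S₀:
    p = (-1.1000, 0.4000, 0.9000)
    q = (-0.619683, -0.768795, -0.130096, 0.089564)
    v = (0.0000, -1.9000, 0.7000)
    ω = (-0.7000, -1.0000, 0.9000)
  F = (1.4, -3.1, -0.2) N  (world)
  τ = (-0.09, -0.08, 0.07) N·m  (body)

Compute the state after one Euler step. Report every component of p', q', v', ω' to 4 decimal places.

p' = (-1.1000, 0.2100, 0.9700)
q' = (-0.6552, -0.7463, -0.0675, 0.0953)
v' = (0.0350, -1.9775, 0.6950)
ω' = (-0.8000, -1.0148, 0.9560)

gyro term ω×Iω = (0.0900, -0.0504, 0.0140)
(τ − ω×Iω)/I = (-1.0000, -0.1480, 0.5600)
ω' = ω + α·dt = (-0.8000, -1.0148, 0.9560)
q⊗(0,ω) = (-0.7488601, 0.4062557, 1.2489037, 0.1200131)
updated quaternion q' = (-0.6552, -0.7463, -0.0675, 0.0953)
linear accel F/m = (0.3500, -0.7750, -0.0500)
new position p' = (-1.1000, 0.2100, 0.9700)
v + (F/m)dt = (0.0350, -1.9775, 0.6950)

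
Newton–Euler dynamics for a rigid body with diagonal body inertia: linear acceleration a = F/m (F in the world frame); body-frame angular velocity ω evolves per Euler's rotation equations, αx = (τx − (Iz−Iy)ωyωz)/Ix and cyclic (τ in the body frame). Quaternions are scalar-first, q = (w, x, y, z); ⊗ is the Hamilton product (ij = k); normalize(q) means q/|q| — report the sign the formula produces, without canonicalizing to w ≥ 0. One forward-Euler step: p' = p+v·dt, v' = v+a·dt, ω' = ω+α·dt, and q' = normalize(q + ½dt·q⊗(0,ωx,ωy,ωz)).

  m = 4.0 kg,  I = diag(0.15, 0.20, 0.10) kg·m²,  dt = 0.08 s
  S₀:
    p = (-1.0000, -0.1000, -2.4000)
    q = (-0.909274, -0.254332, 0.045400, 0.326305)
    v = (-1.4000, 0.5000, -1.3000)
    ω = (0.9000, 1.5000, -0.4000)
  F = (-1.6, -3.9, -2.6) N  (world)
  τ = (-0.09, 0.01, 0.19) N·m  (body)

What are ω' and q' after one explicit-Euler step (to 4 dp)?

ω' = (0.8200, 1.5112, -0.3020)
q' = (-0.8953, -0.3066, -0.0015, 0.3231)

angular accel α = (-1.0000, 0.1400, 1.2250)
ω + α·dt = (0.8200, 1.5112, -0.3020)
q⊗(0,ω) = (0.2913208, -1.3259641, -1.1719693, -0.0586484)
q + ½dt·q⊗(0,ω), renormalized = (-0.8953, -0.3066, -0.0015, 0.3231)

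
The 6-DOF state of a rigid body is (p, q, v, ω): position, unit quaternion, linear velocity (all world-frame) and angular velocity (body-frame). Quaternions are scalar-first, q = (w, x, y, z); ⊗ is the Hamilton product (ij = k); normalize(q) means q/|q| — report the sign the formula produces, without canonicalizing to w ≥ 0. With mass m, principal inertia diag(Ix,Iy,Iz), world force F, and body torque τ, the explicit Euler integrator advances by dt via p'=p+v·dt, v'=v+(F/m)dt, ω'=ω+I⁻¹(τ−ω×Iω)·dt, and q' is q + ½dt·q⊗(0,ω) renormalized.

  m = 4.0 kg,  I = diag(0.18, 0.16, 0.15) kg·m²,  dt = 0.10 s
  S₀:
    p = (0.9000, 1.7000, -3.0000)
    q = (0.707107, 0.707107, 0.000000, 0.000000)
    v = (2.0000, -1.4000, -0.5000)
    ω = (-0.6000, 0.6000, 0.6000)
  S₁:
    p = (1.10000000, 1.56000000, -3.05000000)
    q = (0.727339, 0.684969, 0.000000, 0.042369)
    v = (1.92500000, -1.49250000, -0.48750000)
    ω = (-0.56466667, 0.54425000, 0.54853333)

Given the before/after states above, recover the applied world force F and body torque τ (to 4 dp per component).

F = (-3.0000, -3.7000, 0.5000)
τ = (0.0600, -0.1000, -0.0700)

velocity change Δv = (-0.07500000, -0.09250000, 0.01250000)
F = m·Δv/dt = (-3.0000, -3.7000, 0.5000)
ω₁ − ω₀ = (0.03533333, -0.05575000, -0.05146667)
I·α + gyro = (0.0600, -0.1000, -0.0700)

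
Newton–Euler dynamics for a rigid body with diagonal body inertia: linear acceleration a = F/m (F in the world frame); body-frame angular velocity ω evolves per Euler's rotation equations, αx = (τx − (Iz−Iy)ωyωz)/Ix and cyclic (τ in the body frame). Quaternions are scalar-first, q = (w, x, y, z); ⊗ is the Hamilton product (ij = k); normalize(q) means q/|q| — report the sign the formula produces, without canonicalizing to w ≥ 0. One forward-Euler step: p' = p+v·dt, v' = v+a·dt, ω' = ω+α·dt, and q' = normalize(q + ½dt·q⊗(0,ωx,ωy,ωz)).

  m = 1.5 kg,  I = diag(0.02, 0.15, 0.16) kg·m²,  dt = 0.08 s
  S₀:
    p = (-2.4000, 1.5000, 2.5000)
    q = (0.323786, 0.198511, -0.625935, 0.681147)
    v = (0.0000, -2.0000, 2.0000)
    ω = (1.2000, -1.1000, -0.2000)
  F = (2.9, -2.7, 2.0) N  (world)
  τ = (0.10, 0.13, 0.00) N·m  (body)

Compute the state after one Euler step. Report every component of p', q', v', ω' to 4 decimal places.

p' = (-2.4000, 1.3400, 2.6600)
q' = (0.2915, 0.2485, -0.6046, 0.6984)
v' = (0.1547, -2.1440, 2.1067)
ω' = (1.5912, -1.0486, -0.1142)

ω×(Iω) gyroscopic = (0.0022, 0.0336, -0.1716)
(τ − ω×Iω)/I = (4.8900, 0.6427, 1.0725)
ω' = ω + α·dt = (1.5912, -1.0486, -0.1142)
Hamilton product q⊗(0,ω) = (-0.7905123, 1.2629919, 0.5009140, 0.4680027)
q + ½dt·q⊗(0,ω), renormalized = (0.2915, 0.2485, -0.6046, 0.6984)
a = (1.9333, -1.8000, 1.3333)
p' = p + v·dt = (-2.4000, 1.3400, 2.6600)
v + (F/m)dt = (0.1547, -2.1440, 2.1067)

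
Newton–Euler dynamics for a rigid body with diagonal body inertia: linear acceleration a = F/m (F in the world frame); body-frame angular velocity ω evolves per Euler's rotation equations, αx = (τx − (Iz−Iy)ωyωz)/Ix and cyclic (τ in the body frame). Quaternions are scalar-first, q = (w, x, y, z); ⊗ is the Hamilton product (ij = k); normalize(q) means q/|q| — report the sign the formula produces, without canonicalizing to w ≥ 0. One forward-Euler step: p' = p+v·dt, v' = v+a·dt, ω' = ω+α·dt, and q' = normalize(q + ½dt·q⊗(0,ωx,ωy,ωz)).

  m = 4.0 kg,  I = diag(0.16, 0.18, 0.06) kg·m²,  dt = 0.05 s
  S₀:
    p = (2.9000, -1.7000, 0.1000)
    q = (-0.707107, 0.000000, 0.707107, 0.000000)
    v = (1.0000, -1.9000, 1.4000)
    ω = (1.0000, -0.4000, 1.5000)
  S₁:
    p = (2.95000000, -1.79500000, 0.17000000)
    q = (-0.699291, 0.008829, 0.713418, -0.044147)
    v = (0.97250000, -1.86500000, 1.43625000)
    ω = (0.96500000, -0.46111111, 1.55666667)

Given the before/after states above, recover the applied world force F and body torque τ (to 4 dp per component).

rate change Δω = (-0.03500000, -0.06111111, 0.05666667)
applied torque τ = (-0.0400, -0.0700, 0.0600)
velocity change Δv = (-0.02750000, 0.03500000, 0.03625000)
applied force F = (-2.2000, 2.8000, 2.9000)

F = (-2.2000, 2.8000, 2.9000)
τ = (-0.0400, -0.0700, 0.0600)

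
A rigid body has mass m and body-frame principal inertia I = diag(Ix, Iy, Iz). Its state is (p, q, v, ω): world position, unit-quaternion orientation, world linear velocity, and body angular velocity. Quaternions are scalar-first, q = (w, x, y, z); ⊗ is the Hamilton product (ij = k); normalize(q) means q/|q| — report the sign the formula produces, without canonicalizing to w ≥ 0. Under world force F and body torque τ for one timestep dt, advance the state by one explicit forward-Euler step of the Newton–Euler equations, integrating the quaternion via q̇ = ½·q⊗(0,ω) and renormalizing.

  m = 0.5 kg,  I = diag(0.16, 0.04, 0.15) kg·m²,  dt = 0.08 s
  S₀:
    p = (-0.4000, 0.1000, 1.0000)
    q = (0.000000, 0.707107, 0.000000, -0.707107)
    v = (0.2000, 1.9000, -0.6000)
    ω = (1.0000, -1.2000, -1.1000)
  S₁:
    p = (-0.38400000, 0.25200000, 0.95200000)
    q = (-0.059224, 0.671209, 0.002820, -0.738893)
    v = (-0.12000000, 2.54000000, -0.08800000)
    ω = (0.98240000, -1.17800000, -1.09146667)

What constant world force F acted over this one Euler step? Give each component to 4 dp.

F = (-2.0000, 4.0000, 3.2000)

Δv = v₁−v₀ = (-0.32000000, 0.64000000, 0.51200000)
F = m·Δv/dt = (-2.0000, 4.0000, 3.2000)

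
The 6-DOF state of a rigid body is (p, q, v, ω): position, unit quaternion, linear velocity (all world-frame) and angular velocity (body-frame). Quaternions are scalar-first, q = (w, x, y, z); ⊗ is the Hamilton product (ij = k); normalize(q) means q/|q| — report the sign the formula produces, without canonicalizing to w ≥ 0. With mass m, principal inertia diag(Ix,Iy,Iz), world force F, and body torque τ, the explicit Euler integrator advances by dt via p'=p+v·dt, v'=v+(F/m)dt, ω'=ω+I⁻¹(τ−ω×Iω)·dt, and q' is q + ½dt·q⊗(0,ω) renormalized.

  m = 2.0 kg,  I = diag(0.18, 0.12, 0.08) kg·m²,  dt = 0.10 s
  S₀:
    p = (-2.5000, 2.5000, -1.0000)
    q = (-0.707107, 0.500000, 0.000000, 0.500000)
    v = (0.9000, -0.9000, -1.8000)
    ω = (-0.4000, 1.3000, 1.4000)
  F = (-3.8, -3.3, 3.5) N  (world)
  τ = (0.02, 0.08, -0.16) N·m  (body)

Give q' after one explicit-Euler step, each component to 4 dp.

q⊗(0,ω) = (-0.5000000, -0.3671572, -1.8192391, -0.3399498)
updated quaternion q' = (-0.7286, 0.4794, -0.0905, 0.4807)

q' = (-0.7286, 0.4794, -0.0905, 0.4807)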